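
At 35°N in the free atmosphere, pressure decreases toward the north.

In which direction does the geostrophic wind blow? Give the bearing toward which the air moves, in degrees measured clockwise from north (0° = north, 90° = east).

090°

The pressure-gradient force points toward the north (bearing 000°).
Geostrophic balance: in the Northern Hemisphere the Coriolis force deflects motion to the right, so the geostrophic wind blows 90° to the right of the pressure-gradient force (low pressure on the left).
Rotating 000° by 90° clockwise gives 090° — the wind blows toward the east.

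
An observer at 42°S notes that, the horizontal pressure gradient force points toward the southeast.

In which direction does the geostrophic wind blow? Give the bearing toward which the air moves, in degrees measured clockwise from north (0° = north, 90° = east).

The pressure-gradient force points toward the southeast (bearing 135°).
Geostrophic balance: in the Southern Hemisphere the Coriolis force deflects motion to the left, so the geostrophic wind blows 90° to the left of the pressure-gradient force (low pressure on the right).
Rotating 135° by 90° counterclockwise gives 045° — the wind blows toward the northeast.

045°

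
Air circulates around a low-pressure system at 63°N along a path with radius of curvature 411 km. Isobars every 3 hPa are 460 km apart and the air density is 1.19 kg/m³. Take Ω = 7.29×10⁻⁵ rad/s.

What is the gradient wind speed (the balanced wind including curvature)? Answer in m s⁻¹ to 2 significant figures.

3.9 m s⁻¹

Coriolis parameter at 63°N:
f = 2Ω sin φ = 2 × 7.29×10⁻⁵ × sin 63° = 1.30×10⁻⁴ s⁻¹
Pressure gradient: |∂P/∂n| = 300 Pa / 460000 m = 6.52×10⁻⁴ Pa/m
Geostrophic speed: V_g = |∂P/∂n|/(fρ) = 6.52×10⁻⁴/(1.30×10⁻⁴ × 1.19) = 4.22 m/s
Around a low, centrifugal force acts outward with Coriolis, so pressure-gradient force balances both:
(1/ρ)|∂P/∂n| = fV + V²/R  →  V² + fR·V − fR·V_g = 0
With fR = 1.30×10⁻⁴ × 411×10³ m = 53.4 m/s:
V = [−fR + √((fR)² + 4 fR V_g)]/2 = [−53.4 + √(53.4² + 4×53.4×4.22)]/2 = 3.93 m/s
Subgeostrophic (V < V_g = 4.22 m/s), as expected around a low.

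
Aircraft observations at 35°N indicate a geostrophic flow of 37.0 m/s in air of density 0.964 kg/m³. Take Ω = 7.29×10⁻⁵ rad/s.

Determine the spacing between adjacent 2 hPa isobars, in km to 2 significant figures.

Coriolis parameter at 35°N:
f = 2Ω sin φ = 2 × 7.29×10⁻⁵ × sin 35° = 8.36×10⁻⁵ s⁻¹
Geostrophic balance rearranged: |∂P/∂n| = f ρ V_g
|∂P/∂n| = 8.36×10⁻⁵ × 0.964 × 37.0 = 2.98×10⁻³ Pa/m
Isobar spacing: Δn = ΔP/|∂P/∂n| = 200 Pa / 2.98×10⁻³ Pa/m = 67051 m ≈ 67 km

67 km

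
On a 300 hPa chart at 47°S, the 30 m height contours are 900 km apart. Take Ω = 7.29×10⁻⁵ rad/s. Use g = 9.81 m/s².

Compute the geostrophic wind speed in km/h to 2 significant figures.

11 km/h

Coriolis parameter at 47°S:
f = 2Ω sin φ = 2 × 7.29×10⁻⁵ × sin 47° = 1.07×10⁻⁴ s⁻¹
Height gradient: |∂Z/∂n| = 30 m / 900000 m = 3.33×10⁻⁵
On a pressure surface, geostrophic balance gives V_g = (g/f)|∂Z/∂n|:
V_g = 9.81 × 3.33×10⁻⁵ / 1.07×10⁻⁴ = 3.07 m/s
Converting: 3.07 m/s × 3.6 = 11 km/h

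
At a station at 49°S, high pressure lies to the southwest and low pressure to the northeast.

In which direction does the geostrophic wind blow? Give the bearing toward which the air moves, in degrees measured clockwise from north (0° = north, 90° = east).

315°

The pressure-gradient force points toward the northeast (bearing 045°).
Geostrophic balance: in the Southern Hemisphere the Coriolis force deflects motion to the left, so the geostrophic wind blows 90° to the left of the pressure-gradient force (low pressure on the right).
Rotating 045° by 90° counterclockwise gives 315° — the wind blows toward the northwest.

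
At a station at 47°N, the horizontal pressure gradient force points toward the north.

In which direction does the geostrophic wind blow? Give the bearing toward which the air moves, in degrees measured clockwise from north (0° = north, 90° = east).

090°

The pressure-gradient force points toward the north (bearing 000°).
Geostrophic balance: in the Northern Hemisphere the Coriolis force deflects motion to the right, so the geostrophic wind blows 90° to the right of the pressure-gradient force (low pressure on the left).
Rotating 000° by 90° clockwise gives 090° — the wind blows toward the east.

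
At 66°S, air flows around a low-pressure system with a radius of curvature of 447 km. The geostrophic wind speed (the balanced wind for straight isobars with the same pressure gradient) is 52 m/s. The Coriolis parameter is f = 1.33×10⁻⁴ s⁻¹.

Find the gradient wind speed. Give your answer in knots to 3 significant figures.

64.8 knots

Around a low, centrifugal force acts outward with Coriolis, so pressure-gradient force balances both:
(1/ρ)|∂P/∂n| = fV + V²/R  →  V² + fR·V − fR·V_g = 0
With fR = 1.33×10⁻⁴ × 447×10³ m = 59.5 m/s:
V = [−fR + √((fR)² + 4 fR V_g)]/2 = [−59.5 + √(59.5² + 4×59.5×52)]/2 = 33.3 m/s
Subgeostrophic (V < V_g = 52 m/s), as expected around a low.
Converting: 33.3 m/s × 1.944 = 64.8 knots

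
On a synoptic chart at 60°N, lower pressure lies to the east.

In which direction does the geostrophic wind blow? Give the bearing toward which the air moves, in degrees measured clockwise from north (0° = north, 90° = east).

180°

The pressure-gradient force points toward the east (bearing 090°).
Geostrophic balance: in the Northern Hemisphere the Coriolis force deflects motion to the right, so the geostrophic wind blows 90° to the right of the pressure-gradient force (low pressure on the left).
Rotating 090° by 90° clockwise gives 180° — the wind blows toward the south.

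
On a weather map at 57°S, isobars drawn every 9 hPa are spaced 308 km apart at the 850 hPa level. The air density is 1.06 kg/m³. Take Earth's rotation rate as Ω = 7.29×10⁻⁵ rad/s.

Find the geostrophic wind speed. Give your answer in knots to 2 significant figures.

44 knots

Coriolis parameter at 57°S:
f = 2Ω sin φ = 2 × 7.29×10⁻⁵ × sin 57° = 1.22×10⁻⁴ s⁻¹
Pressure gradient: |∂P/∂n| = 900 Pa / 308000 m = 2.92×10⁻³ Pa/m
Geostrophic balance (pressure-gradient force = Coriolis force):
V_g = (1/(fρ)) |∂P/∂n| = 2.92×10⁻³ / (1.22×10⁻⁴ × 1.06) = 22.5 m/s
Converting: 22.5 m/s × 1.944 = 44 knots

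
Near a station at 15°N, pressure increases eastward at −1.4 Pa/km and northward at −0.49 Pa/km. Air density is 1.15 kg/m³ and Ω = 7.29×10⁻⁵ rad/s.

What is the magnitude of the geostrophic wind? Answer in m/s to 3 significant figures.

Coriolis parameter at 15°N:
f = 2Ω sin φ = 2 × 7.29×10⁻⁵ × sin 15° = 3.77×10⁻⁵ s⁻¹
Component geostrophic relations (x east, y north):
u_g = −(1/(fρ)) ∂P/∂y,  v_g = (1/(fρ)) ∂P/∂x
u_g = −(−0.49×10⁻³)/(3.77×10⁻⁵ × 1.15) = 11.3 m/s;  v_g = (−1.4×10⁻³)/(3.77×10⁻⁵ × 1.15) = −32.3 m/s
|V_g| = √(u_g² + v_g²) = 34.2 m/s

34.2 m/s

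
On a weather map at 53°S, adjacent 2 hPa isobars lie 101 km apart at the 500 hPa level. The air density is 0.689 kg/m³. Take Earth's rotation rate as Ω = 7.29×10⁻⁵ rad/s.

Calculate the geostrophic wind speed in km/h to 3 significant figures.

Coriolis parameter at 53°S:
f = 2Ω sin φ = 2 × 7.29×10⁻⁵ × sin 53° = 1.16×10⁻⁴ s⁻¹
Pressure gradient: |∂P/∂n| = 200 Pa / 101000 m = 1.98×10⁻³ Pa/m
Geostrophic balance (pressure-gradient force = Coriolis force):
V_g = (1/(fρ)) |∂P/∂n| = 1.98×10⁻³ / (1.16×10⁻⁴ × 0.689) = 24.7 m/s
Converting: 24.7 m/s × 3.6 = 88.9 km/h

88.9 km/h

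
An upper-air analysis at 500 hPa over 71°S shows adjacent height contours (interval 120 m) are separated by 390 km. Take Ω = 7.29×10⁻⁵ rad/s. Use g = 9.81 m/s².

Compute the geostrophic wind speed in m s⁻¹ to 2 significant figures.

22 m s⁻¹

Coriolis parameter at 71°S:
f = 2Ω sin φ = 2 × 7.29×10⁻⁵ × sin 71° = 1.38×10⁻⁴ s⁻¹
Height gradient: |∂Z/∂n| = 120 m / 390000 m = 3.08×10⁻⁴
On a pressure surface, geostrophic balance gives V_g = (g/f)|∂Z/∂n|:
V_g = 9.81 × 3.08×10⁻⁴ / 1.38×10⁻⁴ = 21.9 m/s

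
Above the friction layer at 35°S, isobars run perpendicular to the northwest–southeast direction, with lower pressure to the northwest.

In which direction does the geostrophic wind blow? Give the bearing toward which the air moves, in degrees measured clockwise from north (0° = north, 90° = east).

225°

The pressure-gradient force points toward the northwest (bearing 315°).
Geostrophic balance: in the Southern Hemisphere the Coriolis force deflects motion to the left, so the geostrophic wind blows 90° to the left of the pressure-gradient force (low pressure on the right).
Rotating 315° by 90° counterclockwise gives 225° — the wind blows toward the southwest.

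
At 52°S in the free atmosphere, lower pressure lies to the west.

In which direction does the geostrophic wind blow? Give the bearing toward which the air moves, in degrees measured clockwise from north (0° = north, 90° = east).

The pressure-gradient force points toward the west (bearing 270°).
Geostrophic balance: in the Southern Hemisphere the Coriolis force deflects motion to the left, so the geostrophic wind blows 90° to the left of the pressure-gradient force (low pressure on the right).
Rotating 270° by 90° counterclockwise gives 180° — the wind blows toward the south.

180°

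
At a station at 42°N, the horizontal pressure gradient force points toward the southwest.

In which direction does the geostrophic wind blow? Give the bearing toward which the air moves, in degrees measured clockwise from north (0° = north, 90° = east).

The pressure-gradient force points toward the southwest (bearing 225°).
Geostrophic balance: in the Northern Hemisphere the Coriolis force deflects motion to the right, so the geostrophic wind blows 90° to the right of the pressure-gradient force (low pressure on the left).
Rotating 225° by 90° clockwise gives 315° — the wind blows toward the northwest.

315°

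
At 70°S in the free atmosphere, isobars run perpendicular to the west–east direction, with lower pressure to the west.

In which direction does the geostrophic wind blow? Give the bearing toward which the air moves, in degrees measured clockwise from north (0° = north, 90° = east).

180°

The pressure-gradient force points toward the west (bearing 270°).
Geostrophic balance: in the Southern Hemisphere the Coriolis force deflects motion to the left, so the geostrophic wind blows 90° to the left of the pressure-gradient force (low pressure on the right).
Rotating 270° by 90° counterclockwise gives 180° — the wind blows toward the south.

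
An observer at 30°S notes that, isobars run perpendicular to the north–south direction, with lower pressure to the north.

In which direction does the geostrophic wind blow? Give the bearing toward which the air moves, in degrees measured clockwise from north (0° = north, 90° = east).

The pressure-gradient force points toward the north (bearing 000°).
Geostrophic balance: in the Southern Hemisphere the Coriolis force deflects motion to the left, so the geostrophic wind blows 90° to the left of the pressure-gradient force (low pressure on the right).
Rotating 000° by 90° counterclockwise gives 270° — the wind blows toward the west.

270°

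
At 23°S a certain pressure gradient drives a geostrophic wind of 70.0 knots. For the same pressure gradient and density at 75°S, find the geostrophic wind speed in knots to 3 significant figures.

28.3 knots

With the same pressure gradient and density, V_g ∝ 1/f ∝ 1/sin φ.
V₂ = V₁ · sin φ₁ / sin φ₂ = 70.0 × sin 23° / sin 75°
V₂ = 70.0 × 0.3907/0.9659 = 28.3 knots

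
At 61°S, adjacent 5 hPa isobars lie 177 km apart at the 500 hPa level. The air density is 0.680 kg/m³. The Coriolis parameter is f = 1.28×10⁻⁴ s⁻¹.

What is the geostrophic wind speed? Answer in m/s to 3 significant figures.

Pressure gradient: |∂P/∂n| = 500 Pa / 177000 m = 2.82×10⁻³ Pa/m
Geostrophic balance (pressure-gradient force = Coriolis force):
V_g = (1/(fρ)) |∂P/∂n| = 2.82×10⁻³ / (1.28×10⁻⁴ × 0.680) = 32.5 m/s

32.5 m/s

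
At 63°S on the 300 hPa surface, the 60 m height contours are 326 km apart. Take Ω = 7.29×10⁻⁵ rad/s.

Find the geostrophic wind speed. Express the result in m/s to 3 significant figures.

13.9 m/s

Coriolis parameter at 63°S:
f = 2Ω sin φ = 2 × 7.29×10⁻⁵ × sin 63° = 1.30×10⁻⁴ s⁻¹
Height gradient: |∂Z/∂n| = 60 m / 326000 m = 1.84×10⁻⁴
On a pressure surface, geostrophic balance gives V_g = (g/f)|∂Z/∂n|:
V_g = 9.81 × 1.84×10⁻⁴ / 1.30×10⁻⁴ = 13.9 m/s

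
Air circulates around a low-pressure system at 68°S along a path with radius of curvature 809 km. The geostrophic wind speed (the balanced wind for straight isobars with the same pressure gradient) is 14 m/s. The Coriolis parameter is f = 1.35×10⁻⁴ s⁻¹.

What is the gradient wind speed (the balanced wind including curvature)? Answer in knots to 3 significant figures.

Around a low, centrifugal force acts outward with Coriolis, so pressure-gradient force balances both:
(1/ρ)|∂P/∂n| = fV + V²/R  →  V² + fR·V − fR·V_g = 0
With fR = 1.35×10⁻⁴ × 809×10³ m = 109 m/s:
V = [−fR + √((fR)² + 4 fR V_g)]/2 = [−109 + √(109² + 4×109×14)]/2 = 12.6 m/s
Subgeostrophic (V < V_g = 14 m/s), as expected around a low.
Converting: 12.6 m/s × 1.944 = 24.4 knots

24.4 knots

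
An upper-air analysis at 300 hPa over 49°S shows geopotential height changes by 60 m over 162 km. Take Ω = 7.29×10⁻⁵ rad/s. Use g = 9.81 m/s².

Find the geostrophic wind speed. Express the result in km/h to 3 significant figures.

119 km/h

Coriolis parameter at 49°S:
f = 2Ω sin φ = 2 × 7.29×10⁻⁵ × sin 49° = 1.10×10⁻⁴ s⁻¹
Height gradient: |∂Z/∂n| = 60 m / 162000 m = 3.70×10⁻⁴
On a pressure surface, geostrophic balance gives V_g = (g/f)|∂Z/∂n|:
V_g = 9.81 × 3.70×10⁻⁴ / 1.10×10⁻⁴ = 33.0 m/s
Converting: 33.0 m/s × 3.6 = 119 km/h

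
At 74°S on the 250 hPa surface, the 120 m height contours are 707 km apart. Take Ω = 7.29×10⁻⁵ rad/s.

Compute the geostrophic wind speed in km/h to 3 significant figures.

42.8 km/h

Coriolis parameter at 74°S:
f = 2Ω sin φ = 2 × 7.29×10⁻⁵ × sin 74° = 1.40×10⁻⁴ s⁻¹
Height gradient: |∂Z/∂n| = 120 m / 707000 m = 1.70×10⁻⁴
On a pressure surface, geostrophic balance gives V_g = (g/f)|∂Z/∂n|:
V_g = 9.81 × 1.70×10⁻⁴ / 1.40×10⁻⁴ = 11.9 m/s
Converting: 11.9 m/s × 3.6 = 42.8 km/h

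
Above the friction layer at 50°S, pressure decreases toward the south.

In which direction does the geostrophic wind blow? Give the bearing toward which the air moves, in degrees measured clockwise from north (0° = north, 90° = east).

090°

The pressure-gradient force points toward the south (bearing 180°).
Geostrophic balance: in the Southern Hemisphere the Coriolis force deflects motion to the left, so the geostrophic wind blows 90° to the left of the pressure-gradient force (low pressure on the right).
Rotating 180° by 90° counterclockwise gives 090° — the wind blows toward the east.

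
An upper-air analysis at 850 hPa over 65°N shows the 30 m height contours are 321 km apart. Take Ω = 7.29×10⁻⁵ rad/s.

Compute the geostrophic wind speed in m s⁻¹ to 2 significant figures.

6.9 m s⁻¹

Coriolis parameter at 65°N:
f = 2Ω sin φ = 2 × 7.29×10⁻⁵ × sin 65° = 1.32×10⁻⁴ s⁻¹
Height gradient: |∂Z/∂n| = 30 m / 321000 m = 9.35×10⁻⁵
On a pressure surface, geostrophic balance gives V_g = (g/f)|∂Z/∂n|:
V_g = 9.81 × 9.35×10⁻⁵ / 1.32×10⁻⁴ = 6.94 m/s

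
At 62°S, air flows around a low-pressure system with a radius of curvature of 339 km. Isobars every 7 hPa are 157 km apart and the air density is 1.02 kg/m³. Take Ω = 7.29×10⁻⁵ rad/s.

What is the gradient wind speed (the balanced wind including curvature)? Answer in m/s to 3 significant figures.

Coriolis parameter at 62°S:
f = 2Ω sin φ = 2 × 7.29×10⁻⁵ × sin 62° = 1.29×10⁻⁴ s⁻¹
Pressure gradient: |∂P/∂n| = 700 Pa / 157000 m = 4.46×10⁻³ Pa/m
Geostrophic speed: V_g = |∂P/∂n|/(fρ) = 4.46×10⁻³/(1.29×10⁻⁴ × 1.02) = 34.0 m/s
Around a low, centrifugal force acts outward with Coriolis, so pressure-gradient force balances both:
(1/ρ)|∂P/∂n| = fV + V²/R  →  V² + fR·V − fR·V_g = 0
With fR = 1.29×10⁻⁴ × 339×10³ m = 43.6 m/s:
V = [−fR + √((fR)² + 4 fR V_g)]/2 = [−43.6 + √(43.6² + 4×43.6×34)]/2 = 22.4 m/s
Subgeostrophic (V < V_g = 34 m/s), as expected around a low.

22.4 m/s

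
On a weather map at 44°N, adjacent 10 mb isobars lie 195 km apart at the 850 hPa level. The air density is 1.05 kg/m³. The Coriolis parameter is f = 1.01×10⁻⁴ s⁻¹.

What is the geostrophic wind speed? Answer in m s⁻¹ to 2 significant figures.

48 m s⁻¹

Pressure gradient: |∂P/∂n| = 1000 Pa / 195000 m = 5.13×10⁻³ Pa/m
Geostrophic balance (pressure-gradient force = Coriolis force):
V_g = (1/(fρ)) |∂P/∂n| = 5.13×10⁻³ / (1.01×10⁻⁴ × 1.05) = 48.4 m/s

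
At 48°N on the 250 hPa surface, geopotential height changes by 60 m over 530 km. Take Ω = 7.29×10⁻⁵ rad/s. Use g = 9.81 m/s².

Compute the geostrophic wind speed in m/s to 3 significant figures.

10.2 m/s

Coriolis parameter at 48°N:
f = 2Ω sin φ = 2 × 7.29×10⁻⁵ × sin 48° = 1.08×10⁻⁴ s⁻¹
Height gradient: |∂Z/∂n| = 60 m / 530000 m = 1.13×10⁻⁴
On a pressure surface, geostrophic balance gives V_g = (g/f)|∂Z/∂n|:
V_g = 9.81 × 1.13×10⁻⁴ / 1.08×10⁻⁴ = 10.2 m/s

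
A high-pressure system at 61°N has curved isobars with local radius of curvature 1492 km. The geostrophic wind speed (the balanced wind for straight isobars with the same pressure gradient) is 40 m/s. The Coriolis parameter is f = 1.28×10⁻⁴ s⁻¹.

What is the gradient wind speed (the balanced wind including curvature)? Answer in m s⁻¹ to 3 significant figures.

Around a high, pressure-gradient force acts outward with centrifugal, so Coriolis balances both:
fV = (1/ρ)|∂P/∂n| + V²/R  →  V² − fR·V + fR·V_g = 0
With fR = 1.28×10⁻⁴ × 1492×10³ m = 191 m/s:
V = [fR − √((fR)² − 4 fR V_g)]/2 = [191 − √(191² − 4×191×40)]/2 = 57 m/s
Supergeostrophic (V > V_g = 40 m/s), as expected around a high.

57.0 m s⁻¹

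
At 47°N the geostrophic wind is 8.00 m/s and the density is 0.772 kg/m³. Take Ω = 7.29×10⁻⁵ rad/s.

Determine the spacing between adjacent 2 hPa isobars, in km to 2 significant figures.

Coriolis parameter at 47°N:
f = 2Ω sin φ = 2 × 7.29×10⁻⁵ × sin 47° = 1.07×10⁻⁴ s⁻¹
Geostrophic balance rearranged: |∂P/∂n| = f ρ V_g
|∂P/∂n| = 1.07×10⁻⁴ × 0.772 × 8.00 = 6.59×10⁻⁴ Pa/m
Isobar spacing: Δn = ΔP/|∂P/∂n| = 200 Pa / 6.59×10⁻⁴ Pa/m = 303695 m ≈ 300 km

300 km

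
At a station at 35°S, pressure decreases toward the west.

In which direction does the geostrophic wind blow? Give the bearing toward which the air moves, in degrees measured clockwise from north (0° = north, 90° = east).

The pressure-gradient force points toward the west (bearing 270°).
Geostrophic balance: in the Southern Hemisphere the Coriolis force deflects motion to the left, so the geostrophic wind blows 90° to the left of the pressure-gradient force (low pressure on the right).
Rotating 270° by 90° counterclockwise gives 180° — the wind blows toward the south.

180°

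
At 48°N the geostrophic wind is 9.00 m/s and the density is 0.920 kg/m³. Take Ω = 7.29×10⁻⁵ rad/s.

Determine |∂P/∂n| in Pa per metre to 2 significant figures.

Coriolis parameter at 48°N:
f = 2Ω sin φ = 2 × 7.29×10⁻⁵ × sin 48° = 1.08×10⁻⁴ s⁻¹
Geostrophic balance rearranged: |∂P/∂n| = f ρ V_g
|∂P/∂n| = 1.08×10⁻⁴ × 0.920 × 9.00 = 8.97×10⁻⁴ Pa/m

9.0×10⁻⁴ Pa/m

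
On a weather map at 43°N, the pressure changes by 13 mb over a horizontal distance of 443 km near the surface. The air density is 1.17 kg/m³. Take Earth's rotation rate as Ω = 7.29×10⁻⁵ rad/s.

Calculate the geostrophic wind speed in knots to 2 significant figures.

49 knots

Coriolis parameter at 43°N:
f = 2Ω sin φ = 2 × 7.29×10⁻⁵ × sin 43° = 9.94×10⁻⁵ s⁻¹
Pressure gradient: |∂P/∂n| = 1300 Pa / 443000 m = 2.93×10⁻³ Pa/m
Geostrophic balance (pressure-gradient force = Coriolis force):
V_g = (1/(fρ)) |∂P/∂n| = 2.93×10⁻³ / (9.94×10⁻⁵ × 1.17) = 25.2 m/s
Converting: 25.2 m/s × 1.944 = 49 knots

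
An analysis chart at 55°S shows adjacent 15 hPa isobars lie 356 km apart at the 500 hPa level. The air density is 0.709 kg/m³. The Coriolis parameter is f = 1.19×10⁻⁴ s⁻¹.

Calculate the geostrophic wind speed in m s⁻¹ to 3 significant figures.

49.9 m s⁻¹

Pressure gradient: |∂P/∂n| = 1500 Pa / 356000 m = 4.21×10⁻³ Pa/m
Geostrophic balance (pressure-gradient force = Coriolis force):
V_g = (1/(fρ)) |∂P/∂n| = 4.21×10⁻³ / (1.19×10⁻⁴ × 0.709) = 49.9 m/s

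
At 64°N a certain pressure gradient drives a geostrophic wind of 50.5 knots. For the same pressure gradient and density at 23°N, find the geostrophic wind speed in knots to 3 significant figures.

116 knots

With the same pressure gradient and density, V_g ∝ 1/f ∝ 1/sin φ.
V₂ = V₁ · sin φ₁ / sin φ₂ = 50.5 × sin 64° / sin 23°
V₂ = 50.5 × 0.8988/0.3907 = 116 knots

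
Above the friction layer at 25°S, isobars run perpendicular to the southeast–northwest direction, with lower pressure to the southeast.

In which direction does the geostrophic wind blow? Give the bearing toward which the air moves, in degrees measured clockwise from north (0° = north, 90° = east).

The pressure-gradient force points toward the southeast (bearing 135°).
Geostrophic balance: in the Southern Hemisphere the Coriolis force deflects motion to the left, so the geostrophic wind blows 90° to the left of the pressure-gradient force (low pressure on the right).
Rotating 135° by 90° counterclockwise gives 045° — the wind blows toward the northeast.

045°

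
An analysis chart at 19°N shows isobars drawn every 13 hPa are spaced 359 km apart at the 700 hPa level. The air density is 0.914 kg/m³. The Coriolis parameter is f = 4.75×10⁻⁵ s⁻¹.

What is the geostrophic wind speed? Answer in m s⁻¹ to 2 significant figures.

Pressure gradient: |∂P/∂n| = 1300 Pa / 359000 m = 3.62×10⁻³ Pa/m
Geostrophic balance (pressure-gradient force = Coriolis force):
V_g = (1/(fρ)) |∂P/∂n| = 3.62×10⁻³ / (4.75×10⁻⁵ × 0.914) = 83.4 m/s

83 m s⁻¹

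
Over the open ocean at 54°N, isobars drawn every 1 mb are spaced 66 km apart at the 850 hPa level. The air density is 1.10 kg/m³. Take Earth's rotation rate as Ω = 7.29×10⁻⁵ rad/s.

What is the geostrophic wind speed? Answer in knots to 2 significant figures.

23 knots

Coriolis parameter at 54°N:
f = 2Ω sin φ = 2 × 7.29×10⁻⁵ × sin 54° = 1.18×10⁻⁴ s⁻¹
Pressure gradient: |∂P/∂n| = 100 Pa / 66000 m = 1.52×10⁻³ Pa/m
Geostrophic balance (pressure-gradient force = Coriolis force):
V_g = (1/(fρ)) |∂P/∂n| = 1.52×10⁻³ / (1.18×10⁻⁴ × 1.10) = 11.7 m/s
Converting: 11.7 m/s × 1.944 = 23 knots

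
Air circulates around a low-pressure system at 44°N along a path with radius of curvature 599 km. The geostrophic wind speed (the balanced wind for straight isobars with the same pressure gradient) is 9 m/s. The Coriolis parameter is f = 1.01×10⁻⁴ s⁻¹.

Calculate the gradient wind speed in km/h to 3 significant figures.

Around a low, centrifugal force acts outward with Coriolis, so pressure-gradient force balances both:
(1/ρ)|∂P/∂n| = fV + V²/R  →  V² + fR·V − fR·V_g = 0
With fR = 1.01×10⁻⁴ × 599×10³ m = 60.5 m/s:
V = [−fR + √((fR)² + 4 fR V_g)]/2 = [−60.5 + √(60.5² + 4×60.5×9)]/2 = 7.95 m/s
Subgeostrophic (V < V_g = 9 m/s), as expected around a low.
Converting: 7.95 m/s × 3.6 = 28.6 km/h

28.6 km/h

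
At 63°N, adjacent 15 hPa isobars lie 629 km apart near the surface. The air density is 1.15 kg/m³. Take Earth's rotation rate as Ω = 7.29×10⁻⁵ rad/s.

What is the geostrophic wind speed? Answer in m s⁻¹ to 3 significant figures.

Coriolis parameter at 63°N:
f = 2Ω sin φ = 2 × 7.29×10⁻⁵ × sin 63° = 1.30×10⁻⁴ s⁻¹
Pressure gradient: |∂P/∂n| = 1500 Pa / 629000 m = 2.38×10⁻³ Pa/m
Geostrophic balance (pressure-gradient force = Coriolis force):
V_g = (1/(fρ)) |∂P/∂n| = 2.38×10⁻³ / (1.30×10⁻⁴ × 1.15) = 16.0 m/s

16.0 m s⁻¹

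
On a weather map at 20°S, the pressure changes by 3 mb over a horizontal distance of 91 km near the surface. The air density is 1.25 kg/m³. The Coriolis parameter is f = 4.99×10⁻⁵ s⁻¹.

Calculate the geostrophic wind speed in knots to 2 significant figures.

100 knots

Pressure gradient: |∂P/∂n| = 300 Pa / 91000 m = 3.30×10⁻³ Pa/m
Geostrophic balance (pressure-gradient force = Coriolis force):
V_g = (1/(fρ)) |∂P/∂n| = 3.30×10⁻³ / (4.99×10⁻⁵ × 1.25) = 52.9 m/s
Converting: 52.9 m/s × 1.944 = 100 knots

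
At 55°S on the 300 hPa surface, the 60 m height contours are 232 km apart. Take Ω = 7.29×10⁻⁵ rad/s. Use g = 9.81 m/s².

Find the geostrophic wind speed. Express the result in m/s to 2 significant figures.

21 m/s

Coriolis parameter at 55°S:
f = 2Ω sin φ = 2 × 7.29×10⁻⁵ × sin 55° = 1.19×10⁻⁴ s⁻¹
Height gradient: |∂Z/∂n| = 60 m / 232000 m = 2.59×10⁻⁴
On a pressure surface, geostrophic balance gives V_g = (g/f)|∂Z/∂n|:
V_g = 9.81 × 2.59×10⁻⁴ / 1.19×10⁻⁴ = 21.2 m/s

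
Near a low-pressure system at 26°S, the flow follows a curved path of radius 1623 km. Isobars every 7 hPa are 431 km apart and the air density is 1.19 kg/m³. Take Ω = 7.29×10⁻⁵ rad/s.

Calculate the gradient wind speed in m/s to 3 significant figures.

Coriolis parameter at 26°S:
f = 2Ω sin φ = 2 × 7.29×10⁻⁵ × sin 26° = 6.39×10⁻⁵ s⁻¹
Pressure gradient: |∂P/∂n| = 700 Pa / 431000 m = 1.62×10⁻³ Pa/m
Geostrophic speed: V_g = |∂P/∂n|/(fρ) = 1.62×10⁻³/(6.39×10⁻⁵ × 1.19) = 21.4 m/s
Around a low, centrifugal force acts outward with Coriolis, so pressure-gradient force balances both:
(1/ρ)|∂P/∂n| = fV + V²/R  →  V² + fR·V − fR·V_g = 0
With fR = 6.39×10⁻⁵ × 1623×10³ m = 104 m/s:
V = [−fR + √((fR)² + 4 fR V_g)]/2 = [−104 + √(104² + 4×104×21.4)]/2 = 18.2 m/s
Subgeostrophic (V < V_g = 21.4 m/s), as expected around a low.

18.2 m/s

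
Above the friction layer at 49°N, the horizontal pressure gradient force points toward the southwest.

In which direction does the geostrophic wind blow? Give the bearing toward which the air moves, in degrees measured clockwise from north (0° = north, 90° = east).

315°

The pressure-gradient force points toward the southwest (bearing 225°).
Geostrophic balance: in the Northern Hemisphere the Coriolis force deflects motion to the right, so the geostrophic wind blows 90° to the right of the pressure-gradient force (low pressure on the left).
Rotating 225° by 90° clockwise gives 315° — the wind blows toward the northwest.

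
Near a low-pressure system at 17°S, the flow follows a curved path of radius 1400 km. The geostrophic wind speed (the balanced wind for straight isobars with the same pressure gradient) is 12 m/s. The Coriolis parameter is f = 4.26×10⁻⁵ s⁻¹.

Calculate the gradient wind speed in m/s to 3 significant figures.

Around a low, centrifugal force acts outward with Coriolis, so pressure-gradient force balances both:
(1/ρ)|∂P/∂n| = fV + V²/R  →  V² + fR·V − fR·V_g = 0
With fR = 4.26×10⁻⁵ × 1400×10³ m = 59.6 m/s:
V = [−fR + √((fR)² + 4 fR V_g)]/2 = [−59.6 + √(59.6² + 4×59.6×12)]/2 = 10.2 m/s
Subgeostrophic (V < V_g = 12 m/s), as expected around a low.

10.2 m/s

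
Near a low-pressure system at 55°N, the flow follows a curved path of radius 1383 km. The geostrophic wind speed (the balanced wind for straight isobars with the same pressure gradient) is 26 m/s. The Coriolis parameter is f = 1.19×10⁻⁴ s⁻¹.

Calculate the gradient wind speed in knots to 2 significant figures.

44 knots

Around a low, centrifugal force acts outward with Coriolis, so pressure-gradient force balances both:
(1/ρ)|∂P/∂n| = fV + V²/R  →  V² + fR·V − fR·V_g = 0
With fR = 1.19×10⁻⁴ × 1383×10³ m = 165 m/s:
V = [−fR + √((fR)² + 4 fR V_g)]/2 = [−165 + √(165² + 4×165×26)]/2 = 22.8 m/s
Subgeostrophic (V < V_g = 26 m/s), as expected around a low.
Converting: 22.8 m/s × 1.944 = 44 knots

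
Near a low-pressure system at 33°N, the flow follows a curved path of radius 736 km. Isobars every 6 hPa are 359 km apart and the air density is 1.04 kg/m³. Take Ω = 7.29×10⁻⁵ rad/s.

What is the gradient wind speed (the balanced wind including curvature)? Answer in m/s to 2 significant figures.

16 m/s

Coriolis parameter at 33°N:
f = 2Ω sin φ = 2 × 7.29×10⁻⁵ × sin 33° = 7.94×10⁻⁵ s⁻¹
Pressure gradient: |∂P/∂n| = 600 Pa / 359000 m = 1.67×10⁻³ Pa/m
Geostrophic speed: V_g = |∂P/∂n|/(fρ) = 1.67×10⁻³/(7.94×10⁻⁵ × 1.04) = 20.2 m/s
Around a low, centrifugal force acts outward with Coriolis, so pressure-gradient force balances both:
(1/ρ)|∂P/∂n| = fV + V²/R  →  V² + fR·V − fR·V_g = 0
With fR = 7.94×10⁻⁵ × 736×10³ m = 58.4 m/s:
V = [−fR + √((fR)² + 4 fR V_g)]/2 = [−58.4 + √(58.4² + 4×58.4×20.2)]/2 = 15.9 m/s
Subgeostrophic (V < V_g = 20.2 m/s), as expected around a low.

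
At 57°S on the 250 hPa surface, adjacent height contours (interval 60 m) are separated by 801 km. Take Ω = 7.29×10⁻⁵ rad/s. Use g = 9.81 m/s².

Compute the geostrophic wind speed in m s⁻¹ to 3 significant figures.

6.01 m s⁻¹

Coriolis parameter at 57°S:
f = 2Ω sin φ = 2 × 7.29×10⁻⁵ × sin 57° = 1.22×10⁻⁴ s⁻¹
Height gradient: |∂Z/∂n| = 60 m / 801000 m = 7.49×10⁻⁵
On a pressure surface, geostrophic balance gives V_g = (g/f)|∂Z/∂n|:
V_g = 9.81 × 7.49×10⁻⁵ / 1.22×10⁻⁴ = 6.01 m/s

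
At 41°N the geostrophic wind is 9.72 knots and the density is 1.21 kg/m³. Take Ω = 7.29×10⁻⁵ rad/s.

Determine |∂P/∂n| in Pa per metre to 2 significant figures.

Coriolis parameter at 41°N:
f = 2Ω sin φ = 2 × 7.29×10⁻⁵ × sin 41° = 9.57×10⁻⁵ s⁻¹
Wind speed in SI: 9.72 knots = 5.00 m/s
Geostrophic balance rearranged: |∂P/∂n| = f ρ V_g
|∂P/∂n| = 9.57×10⁻⁵ × 1.21 × 5.00 = 5.79×10⁻⁴ Pa/m

5.8×10⁻⁴ Pa/m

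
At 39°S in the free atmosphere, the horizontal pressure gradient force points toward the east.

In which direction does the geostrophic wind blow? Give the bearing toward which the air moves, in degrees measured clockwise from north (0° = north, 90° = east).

000°

The pressure-gradient force points toward the east (bearing 090°).
Geostrophic balance: in the Southern Hemisphere the Coriolis force deflects motion to the left, so the geostrophic wind blows 90° to the left of the pressure-gradient force (low pressure on the right).
Rotating 090° by 90° counterclockwise gives 000° — the wind blows toward the north.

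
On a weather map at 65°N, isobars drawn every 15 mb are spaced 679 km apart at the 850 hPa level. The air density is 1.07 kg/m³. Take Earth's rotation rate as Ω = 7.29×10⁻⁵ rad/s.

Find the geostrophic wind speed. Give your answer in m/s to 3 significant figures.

15.6 m/s

Coriolis parameter at 65°N:
f = 2Ω sin φ = 2 × 7.29×10⁻⁵ × sin 65° = 1.32×10⁻⁴ s⁻¹
Pressure gradient: |∂P/∂n| = 1500 Pa / 679000 m = 2.21×10⁻³ Pa/m
Geostrophic balance (pressure-gradient force = Coriolis force):
V_g = (1/(fρ)) |∂P/∂n| = 2.21×10⁻³ / (1.32×10⁻⁴ × 1.07) = 15.6 m/s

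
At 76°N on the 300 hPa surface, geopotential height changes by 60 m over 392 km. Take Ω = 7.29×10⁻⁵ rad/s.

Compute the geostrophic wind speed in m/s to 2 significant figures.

Coriolis parameter at 76°N:
f = 2Ω sin φ = 2 × 7.29×10⁻⁵ × sin 76° = 1.41×10⁻⁴ s⁻¹
Height gradient: |∂Z/∂n| = 60 m / 392000 m = 1.53×10⁻⁴
On a pressure surface, geostrophic balance gives V_g = (g/f)|∂Z/∂n|:
V_g = 9.81 × 1.53×10⁻⁴ / 1.41×10⁻⁴ = 10.6 m/s

11 m/s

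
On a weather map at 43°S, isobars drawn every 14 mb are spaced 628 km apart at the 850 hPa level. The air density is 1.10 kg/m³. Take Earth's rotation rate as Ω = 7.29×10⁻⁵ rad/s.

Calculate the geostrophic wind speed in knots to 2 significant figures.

40 knots

Coriolis parameter at 43°S:
f = 2Ω sin φ = 2 × 7.29×10⁻⁵ × sin 43° = 9.94×10⁻⁵ s⁻¹
Pressure gradient: |∂P/∂n| = 1400 Pa / 628000 m = 2.23×10⁻³ Pa/m
Geostrophic balance (pressure-gradient force = Coriolis force):
V_g = (1/(fρ)) |∂P/∂n| = 2.23×10⁻³ / (9.94×10⁻⁵ × 1.10) = 20.4 m/s
Converting: 20.4 m/s × 1.944 = 40 knots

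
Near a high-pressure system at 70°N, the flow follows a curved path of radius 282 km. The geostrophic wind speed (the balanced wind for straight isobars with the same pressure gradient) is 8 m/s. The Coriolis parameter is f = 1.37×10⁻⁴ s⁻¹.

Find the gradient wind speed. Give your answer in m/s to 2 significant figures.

11 m/s

Around a high, pressure-gradient force acts outward with centrifugal, so Coriolis balances both:
fV = (1/ρ)|∂P/∂n| + V²/R  →  V² − fR·V + fR·V_g = 0
With fR = 1.37×10⁻⁴ × 282×10³ m = 38.6 m/s:
V = [fR − √((fR)² − 4 fR V_g)]/2 = [38.6 − √(38.6² − 4×38.6×8)]/2 = 11.3 m/s
Supergeostrophic (V > V_g = 8 m/s), as expected around a high.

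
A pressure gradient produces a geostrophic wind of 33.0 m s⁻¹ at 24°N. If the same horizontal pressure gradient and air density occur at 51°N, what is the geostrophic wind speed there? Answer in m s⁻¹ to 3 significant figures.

With the same pressure gradient and density, V_g ∝ 1/f ∝ 1/sin φ.
V₂ = V₁ · sin φ₁ / sin φ₂ = 33.0 × sin 24° / sin 51°
V₂ = 33.0 × 0.4067/0.7771 = 17.3 m s⁻¹

17.3 m s⁻¹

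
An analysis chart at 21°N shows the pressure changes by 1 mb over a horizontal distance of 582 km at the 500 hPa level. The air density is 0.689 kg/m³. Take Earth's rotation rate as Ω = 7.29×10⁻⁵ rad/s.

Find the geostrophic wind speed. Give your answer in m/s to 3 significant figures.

4.77 m/s

Coriolis parameter at 21°N:
f = 2Ω sin φ = 2 × 7.29×10⁻⁵ × sin 21° = 5.23×10⁻⁵ s⁻¹
Pressure gradient: |∂P/∂n| = 100 Pa / 582000 m = 1.72×10⁻⁴ Pa/m
Geostrophic balance (pressure-gradient force = Coriolis force):
V_g = (1/(fρ)) |∂P/∂n| = 1.72×10⁻⁴ / (5.23×10⁻⁵ × 0.689) = 4.77 m/s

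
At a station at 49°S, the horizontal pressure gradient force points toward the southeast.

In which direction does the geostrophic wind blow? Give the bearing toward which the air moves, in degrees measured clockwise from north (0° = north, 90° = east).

The pressure-gradient force points toward the southeast (bearing 135°).
Geostrophic balance: in the Southern Hemisphere the Coriolis force deflects motion to the left, so the geostrophic wind blows 90° to the left of the pressure-gradient force (low pressure on the right).
Rotating 135° by 90° counterclockwise gives 045° — the wind blows toward the northeast.

045°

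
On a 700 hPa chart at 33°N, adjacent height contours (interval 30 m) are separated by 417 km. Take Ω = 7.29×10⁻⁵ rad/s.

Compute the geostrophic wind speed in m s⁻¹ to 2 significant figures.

Coriolis parameter at 33°N:
f = 2Ω sin φ = 2 × 7.29×10⁻⁵ × sin 33° = 7.94×10⁻⁵ s⁻¹
Height gradient: |∂Z/∂n| = 30 m / 417000 m = 7.19×10⁻⁵
On a pressure surface, geostrophic balance gives V_g = (g/f)|∂Z/∂n|:
V_g = 9.81 × 7.19×10⁻⁵ / 7.94×10⁻⁵ = 8.89 m/s

8.9 m s⁻¹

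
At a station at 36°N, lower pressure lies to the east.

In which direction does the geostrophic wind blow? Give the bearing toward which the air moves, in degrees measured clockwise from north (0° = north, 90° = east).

180°

The pressure-gradient force points toward the east (bearing 090°).
Geostrophic balance: in the Northern Hemisphere the Coriolis force deflects motion to the right, so the geostrophic wind blows 90° to the right of the pressure-gradient force (low pressure on the left).
Rotating 090° by 90° clockwise gives 180° — the wind blows toward the south.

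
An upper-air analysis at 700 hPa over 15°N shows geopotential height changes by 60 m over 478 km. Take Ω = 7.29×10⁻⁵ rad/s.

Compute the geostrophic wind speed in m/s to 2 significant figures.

Coriolis parameter at 15°N:
f = 2Ω sin φ = 2 × 7.29×10⁻⁵ × sin 15° = 3.77×10⁻⁵ s⁻¹
Height gradient: |∂Z/∂n| = 60 m / 478000 m = 1.26×10⁻⁴
On a pressure surface, geostrophic balance gives V_g = (g/f)|∂Z/∂n|:
V_g = 9.81 × 1.26×10⁻⁴ / 3.77×10⁻⁵ = 32.6 m/s

33 m/s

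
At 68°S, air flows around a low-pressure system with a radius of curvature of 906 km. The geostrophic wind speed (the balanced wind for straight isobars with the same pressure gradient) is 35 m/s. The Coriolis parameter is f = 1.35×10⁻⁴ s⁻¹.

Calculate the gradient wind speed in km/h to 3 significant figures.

102 km/h

Around a low, centrifugal force acts outward with Coriolis, so pressure-gradient force balances both:
(1/ρ)|∂P/∂n| = fV + V²/R  →  V² + fR·V − fR·V_g = 0
With fR = 1.35×10⁻⁴ × 906×10³ m = 122 m/s:
V = [−fR + √((fR)² + 4 fR V_g)]/2 = [−122 + √(122² + 4×122×35)]/2 = 28.4 m/s
Subgeostrophic (V < V_g = 35 m/s), as expected around a low.
Converting: 28.4 m/s × 3.6 = 102 km/h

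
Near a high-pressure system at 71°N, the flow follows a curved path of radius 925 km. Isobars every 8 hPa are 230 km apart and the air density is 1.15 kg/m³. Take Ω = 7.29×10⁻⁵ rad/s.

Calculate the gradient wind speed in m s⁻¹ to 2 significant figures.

Coriolis parameter at 71°N:
f = 2Ω sin φ = 2 × 7.29×10⁻⁵ × sin 71° = 1.38×10⁻⁴ s⁻¹
Pressure gradient: |∂P/∂n| = 800 Pa / 230000 m = 3.48×10⁻³ Pa/m
Geostrophic speed: V_g = |∂P/∂n|/(fρ) = 3.48×10⁻³/(1.38×10⁻⁴ × 1.15) = 21.9 m/s
Around a high, pressure-gradient force acts outward with centrifugal, so Coriolis balances both:
fV = (1/ρ)|∂P/∂n| + V²/R  →  V² − fR·V + fR·V_g = 0
With fR = 1.38×10⁻⁴ × 925×10³ m = 128 m/s:
V = [fR − √((fR)² − 4 fR V_g)]/2 = [128 − √(128² − 4×128×21.9)]/2 = 28.2 m/s
Supergeostrophic (V > V_g = 21.9 m/s), as expected around a high.

28 m s⁻¹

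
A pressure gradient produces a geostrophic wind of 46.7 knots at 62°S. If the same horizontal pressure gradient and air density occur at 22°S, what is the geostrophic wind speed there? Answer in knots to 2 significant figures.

110 knots

With the same pressure gradient and density, V_g ∝ 1/f ∝ 1/sin φ.
V₂ = V₁ · sin φ₁ / sin φ₂ = 46.7 × sin 62° / sin 22°
V₂ = 46.7 × 0.8829/0.3746 = 110 knots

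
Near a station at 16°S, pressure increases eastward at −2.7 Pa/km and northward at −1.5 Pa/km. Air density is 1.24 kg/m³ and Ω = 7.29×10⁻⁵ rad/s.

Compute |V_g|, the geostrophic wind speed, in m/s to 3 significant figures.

Coriolis parameter at 16°S:
f = 2Ω sin φ = 2 × 7.29×10⁻⁵ × sin 16° = 4.02×10⁻⁵ s⁻¹
In the Southern Hemisphere f is negative: f = −4.02×10⁻⁵ s⁻¹.
Component geostrophic relations (x east, y north):
u_g = −(1/(fρ)) ∂P/∂y,  v_g = (1/(fρ)) ∂P/∂x
u_g = −(−1.5×10⁻³)/(−4.02×10⁻⁵ × 1.24) = −30.1 m/s;  v_g = (−2.7×10⁻³)/(−4.02×10⁻⁵ × 1.24) = 54.2 m/s
|V_g| = √(u_g² + v_g²) = 62.0 m/s

62.0 m/s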